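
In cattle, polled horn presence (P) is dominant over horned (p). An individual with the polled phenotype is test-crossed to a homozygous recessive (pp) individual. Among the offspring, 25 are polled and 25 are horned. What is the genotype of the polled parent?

Test cross: ? × pp
Offspring: 25 polled, 25 horned — approximately 1:1.
A 1:1 ratio in a test cross indicates the unknown parent is heterozygous (Pp).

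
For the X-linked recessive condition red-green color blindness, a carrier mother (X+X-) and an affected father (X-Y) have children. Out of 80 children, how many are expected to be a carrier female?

Cross: X+X- × X-Y
Offspring: 1 X+X-, 1 X+Y, 1 X-X-, 1 X-Y
Probability of a carrier female: 1/4
Expected count = 1/4 × 80 = 20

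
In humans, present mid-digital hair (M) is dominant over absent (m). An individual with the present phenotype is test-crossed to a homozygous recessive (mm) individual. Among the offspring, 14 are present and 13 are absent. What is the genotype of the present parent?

Test cross: ? × mm
Offspring: 14 present, 13 absent — approximately 1:1.
A 1:1 ratio in a test cross indicates the unknown parent is heterozygous (Mm).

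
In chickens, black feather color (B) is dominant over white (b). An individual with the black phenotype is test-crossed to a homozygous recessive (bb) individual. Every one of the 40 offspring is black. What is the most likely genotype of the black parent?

Test cross: ? × bb
All offspring are black.
If the unknown parent were heterozygous (Bb), about half of 40 offspring would be white; none are. The unknown parent is most likely homozygous dominant (BB).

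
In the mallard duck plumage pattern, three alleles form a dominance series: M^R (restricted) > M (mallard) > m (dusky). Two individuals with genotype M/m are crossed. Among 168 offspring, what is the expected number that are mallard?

Cross: M/m × M/m
Allele dominance: M^R > M > m
Offspring genotypes: 1 M/M, 2 M/m, 1 m/m
Phenotype counts: 3 mallard, 1 dusky
mallard: 3 out of 4 → fraction 3/4
Expected count = 3/4 × 168 = 126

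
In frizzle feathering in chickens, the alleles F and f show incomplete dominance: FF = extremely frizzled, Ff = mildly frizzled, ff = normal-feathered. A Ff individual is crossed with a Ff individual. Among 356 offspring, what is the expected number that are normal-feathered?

Punnett square for Ff × Ff:
Offspring genotypes: 1 FF, 2 Ff, 1 ff
Phenotype counts: 1 extremely frizzled, 2 mildly frizzled, 1 normal-feathered
normal-feathered: 1 out of 4 → fraction 1/4
Expected count = 1/4 × 356 = 89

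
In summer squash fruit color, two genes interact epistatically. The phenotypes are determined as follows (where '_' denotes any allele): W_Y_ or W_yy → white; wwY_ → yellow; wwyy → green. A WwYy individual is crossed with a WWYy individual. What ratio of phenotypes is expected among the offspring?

Cross: WwYy × WWYy — consider each gene separately:
W gene: Ww × WW → 2 WW, 2 Ww → 4 W_ (out of 4)
Y gene: Yy × Yy → 1 YY, 2 Yy, 1 yy → 3 Y_ : 1 yy (out of 4)
Genotype classes (out of 4 × 4 = 16): W_Y_ = 4×3 = 12; W_yy = 4×1 = 4
Apply the phenotype rules: W_Y_ (12) + W_yy (4) → white
Phenotype counts (out of 16): 16 white
Ratio: all white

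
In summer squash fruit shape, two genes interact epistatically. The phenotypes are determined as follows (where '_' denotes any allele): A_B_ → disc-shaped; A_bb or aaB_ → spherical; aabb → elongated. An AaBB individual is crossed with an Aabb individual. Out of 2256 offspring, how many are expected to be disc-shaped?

Cross: AaBB × Aabb — consider each gene separately:
A gene: Aa × Aa → 1 AA, 2 Aa, 1 aa → 3 A_ : 1 aa (out of 4)
B gene: BB × bb → 4 Bb → 4 B_ (out of 4)
Genotype classes (out of 4 × 4 = 16): A_B_ = 3×4 = 12; aaB_ = 1×4 = 4
Apply the phenotype rules: A_B_ (12) → disc-shaped; aaB_ (4) → spherical
Phenotype counts (out of 16): 12 disc-shaped, 4 spherical
disc-shaped: 12 out of 16 → fraction 3/4
Expected count = 3/4 × 2256 = 1692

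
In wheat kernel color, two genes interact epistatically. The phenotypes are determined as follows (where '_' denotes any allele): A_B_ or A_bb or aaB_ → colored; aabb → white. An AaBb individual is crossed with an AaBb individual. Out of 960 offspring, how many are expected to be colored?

Cross: AaBb × AaBb — consider each gene separately:
A gene: Aa × Aa → 1 AA, 2 Aa, 1 aa → 3 A_ : 1 aa (out of 4)
B gene: Bb × Bb → 1 BB, 2 Bb, 1 bb → 3 B_ : 1 bb (out of 4)
Genotype classes (out of 4 × 4 = 16): A_B_ = 3×3 = 9; A_bb = 3×1 = 3; aaB_ = 1×3 = 3; aabb = 1×1 = 1
Apply the phenotype rules: A_B_ (9) + A_bb (3) + aaB_ (3) → colored; aabb (1) → white
Phenotype counts (out of 16): 15 colored, 1 white
colored: 15 out of 16 → fraction 15/16
Expected count = 15/16 × 960 = 900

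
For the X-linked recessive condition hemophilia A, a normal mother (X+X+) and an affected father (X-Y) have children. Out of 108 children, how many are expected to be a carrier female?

Cross: X+X+ × X-Y
Offspring: 2 X+X-, 2 X+Y
Probability of a carrier female: 2/4 = 1/2
Expected count = 1/2 × 108 = 54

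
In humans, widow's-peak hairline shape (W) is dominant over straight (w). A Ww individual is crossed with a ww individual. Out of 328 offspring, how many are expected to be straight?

Punnett square for Ww × ww:
Offspring genotypes: 2 Ww, 2 ww
widow's-peak: 2, straight: 2
straight: 2 out of 4 → fraction 1/2
Expected count = 1/2 × 328 = 164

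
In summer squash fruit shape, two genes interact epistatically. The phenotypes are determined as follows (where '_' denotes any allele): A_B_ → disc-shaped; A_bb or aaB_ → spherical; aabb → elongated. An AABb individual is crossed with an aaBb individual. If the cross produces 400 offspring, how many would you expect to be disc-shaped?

Cross: AABb × aaBb — consider each gene separately:
A gene: AA × aa → 4 Aa → 4 A_ (out of 4)
B gene: Bb × Bb → 1 BB, 2 Bb, 1 bb → 3 B_ : 1 bb (out of 4)
Genotype classes (out of 4 × 4 = 16): A_B_ = 4×3 = 12; A_bb = 4×1 = 4
Apply the phenotype rules: A_B_ (12) → disc-shaped; A_bb (4) → spherical
Phenotype counts (out of 16): 12 disc-shaped, 4 spherical
disc-shaped: 12 out of 16 → fraction 3/4
Expected count = 3/4 × 400 = 300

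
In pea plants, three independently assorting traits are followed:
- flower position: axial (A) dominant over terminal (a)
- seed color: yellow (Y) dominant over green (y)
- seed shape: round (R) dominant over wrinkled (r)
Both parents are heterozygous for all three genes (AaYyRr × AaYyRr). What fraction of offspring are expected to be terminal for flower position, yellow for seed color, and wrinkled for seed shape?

Trihybrid cross: AaYyRr × AaYyRr
Each trait segregates independently with a 3:1 phenotypic ratio, so each gene contributes 3/4 (dominant) or 1/4 (recessive).
Target: terminal (flower position), yellow (seed color), wrinkled (seed shape)
Probability = product of independent per-trait probabilities
= 1/4 × 3/4 × 1/4 = 3/64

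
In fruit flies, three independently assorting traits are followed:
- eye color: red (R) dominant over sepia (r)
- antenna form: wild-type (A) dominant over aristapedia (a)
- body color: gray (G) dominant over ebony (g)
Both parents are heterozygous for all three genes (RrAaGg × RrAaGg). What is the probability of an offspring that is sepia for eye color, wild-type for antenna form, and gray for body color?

Trihybrid cross: RrAaGg × RrAaGg
Each trait segregates independently with a 3:1 phenotypic ratio, so each gene contributes 3/4 (dominant) or 1/4 (recessive).
Target: sepia (eye color), wild-type (antenna form), gray (body color)
Probability = product of independent per-trait probabilities
= 1/4 × 3/4 × 3/4 = 9/64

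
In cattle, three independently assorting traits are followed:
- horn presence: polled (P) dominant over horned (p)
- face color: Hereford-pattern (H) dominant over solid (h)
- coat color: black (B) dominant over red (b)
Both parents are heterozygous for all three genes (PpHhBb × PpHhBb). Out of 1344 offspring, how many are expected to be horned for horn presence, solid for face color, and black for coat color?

Trihybrid cross: PpHhBb × PpHhBb
Each trait segregates independently with a 3:1 phenotypic ratio, so each gene contributes 3/4 (dominant) or 1/4 (recessive).
Target: horned (horn presence), solid (face color), black (coat color)
Probability = product of independent per-trait probabilities
= 1/4 × 1/4 × 3/4 = 3/64
Expected count = 3/64 × 1344 = 63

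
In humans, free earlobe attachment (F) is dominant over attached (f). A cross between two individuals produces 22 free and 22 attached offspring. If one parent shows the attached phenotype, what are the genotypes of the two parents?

Observed offspring: 22 free, 22 attached
The observed ratio simplifies to 1:1. One parent shows attached, so its genotype must be ff. A 1:1 offspring split requires the other parent to be heterozygous (Ff).
Parent genotypes: ff × Ff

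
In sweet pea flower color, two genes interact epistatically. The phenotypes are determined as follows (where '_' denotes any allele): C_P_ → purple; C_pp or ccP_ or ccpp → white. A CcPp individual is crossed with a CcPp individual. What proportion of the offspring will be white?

Cross: CcPp × CcPp — consider each gene separately:
C gene: Cc × Cc → 1 CC, 2 Cc, 1 cc → 3 C_ : 1 cc (out of 4)
P gene: Pp × Pp → 1 PP, 2 Pp, 1 pp → 3 P_ : 1 pp (out of 4)
Genotype classes (out of 4 × 4 = 16): C_P_ = 3×3 = 9; C_pp = 3×1 = 3; ccP_ = 1×3 = 3; ccpp = 1×1 = 1
Apply the phenotype rules: C_P_ (9) → purple; C_pp (3) + ccP_ (3) + ccpp (1) → white
Phenotype counts (out of 16): 9 purple, 7 white
white: 7 out of 16
Probability: 7/16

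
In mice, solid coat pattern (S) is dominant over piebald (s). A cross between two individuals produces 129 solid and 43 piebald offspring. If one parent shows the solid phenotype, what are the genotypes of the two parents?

Observed offspring: 129 solid, 43 piebald
The observed ratio simplifies to 3:1. Piebald (ss) offspring appear, so each parent must contribute one s allele. The parent stated to show solid carries S, so it is Ss. The other parent is then either Ss or ss: Ss × ss would give a 1:1 split, whereas Ss × Ss gives 3:1 — matching the data. So both parents are heterozygous (Ss × Ss).
Parent genotypes: Ss × Ss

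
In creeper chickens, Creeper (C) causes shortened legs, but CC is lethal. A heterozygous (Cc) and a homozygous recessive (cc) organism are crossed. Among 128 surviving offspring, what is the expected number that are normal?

Cross: Cc × cc
Punnett square offspring (before lethality): 2 Cc, 2 cc
No CC offspring are produced in this cross.
normal: 2 out of 4 → fraction 1/2
Expected count = 1/2 × 128 = 64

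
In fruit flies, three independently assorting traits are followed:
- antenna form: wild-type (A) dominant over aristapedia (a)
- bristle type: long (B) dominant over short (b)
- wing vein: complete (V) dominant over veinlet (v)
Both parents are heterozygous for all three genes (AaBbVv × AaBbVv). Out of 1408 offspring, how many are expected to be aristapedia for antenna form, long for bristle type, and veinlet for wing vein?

Trihybrid cross: AaBbVv × AaBbVv
Each trait segregates independently with a 3:1 phenotypic ratio, so each gene contributes 3/4 (dominant) or 1/4 (recessive).
Target: aristapedia (antenna form), long (bristle type), veinlet (wing vein)
Probability = product of independent per-trait probabilities
= 1/4 × 3/4 × 1/4 = 3/64
Expected count = 3/64 × 1408 = 66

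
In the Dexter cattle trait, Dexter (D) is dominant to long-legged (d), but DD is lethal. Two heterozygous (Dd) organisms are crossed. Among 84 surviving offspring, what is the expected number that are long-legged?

Cross: Dd × Dd
Punnett square offspring (before lethality): 1 DD, 2 Dd, 1 dd
The DD genotype is lethal (embryos die); surviving offspring: 2 Dd, 1 dd
long-legged: 1 out of 3 → fraction 1/3
Expected count = 1/3 × 84 = 28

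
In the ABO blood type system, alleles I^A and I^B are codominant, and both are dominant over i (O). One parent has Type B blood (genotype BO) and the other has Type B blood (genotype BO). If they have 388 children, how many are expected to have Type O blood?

Cross: BO × BO
Possible offspring genotypes: 1 BB, 2 BO, 1 OO
Blood type counts: 3 Type B, 1 Type O
Probability of Type O: 1/4
Expected count = 1/4 × 388 = 97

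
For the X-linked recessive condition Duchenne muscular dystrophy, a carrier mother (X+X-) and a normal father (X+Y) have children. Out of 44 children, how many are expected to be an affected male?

Cross: X+X- × X+Y
Offspring: 1 X+X+, 1 X+Y, 1 X+X-, 1 X-Y
Probability of an affected male: 1/4
Expected count = 1/4 × 44 = 11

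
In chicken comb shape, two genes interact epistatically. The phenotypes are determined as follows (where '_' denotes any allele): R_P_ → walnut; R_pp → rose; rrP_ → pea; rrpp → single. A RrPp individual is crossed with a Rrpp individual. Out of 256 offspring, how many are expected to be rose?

Cross: RrPp × Rrpp — consider each gene separately:
R gene: Rr × Rr → 1 RR, 2 Rr, 1 rr → 3 R_ : 1 rr (out of 4)
P gene: Pp × pp → 2 Pp, 2 pp → 2 P_ : 2 pp (out of 4)
Genotype classes (out of 4 × 4 = 16): R_P_ = 3×2 = 6; R_pp = 3×2 = 6; rrP_ = 1×2 = 2; rrpp = 1×2 = 2
Apply the phenotype rules: R_P_ (6) → walnut; R_pp (6) → rose; rrP_ (2) → pea; rrpp (2) → single
Phenotype counts (out of 16): 6 walnut, 6 rose, 2 pea, 2 single
rose: 6 out of 16 → fraction 3/8
Expected count = 3/8 × 256 = 96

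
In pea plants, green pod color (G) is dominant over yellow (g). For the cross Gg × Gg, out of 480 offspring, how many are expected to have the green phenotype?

Punnett square for Gg × Gg:
Offspring genotypes: 1 GG, 2 Gg, 1 gg
Total offspring: 4
Count with target: 3
Probability: 3/4
Expected count = 3/4 × 480 = 360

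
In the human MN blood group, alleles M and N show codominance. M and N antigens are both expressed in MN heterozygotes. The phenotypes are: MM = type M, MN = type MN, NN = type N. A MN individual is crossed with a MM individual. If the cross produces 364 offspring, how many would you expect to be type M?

Punnett square for MN × MM:
Offspring genotypes: 2 MM, 2 MN
Phenotype counts: 2 type M, 2 type MN
type M: 2 out of 4 → fraction 1/2
Expected count = 1/2 × 364 = 182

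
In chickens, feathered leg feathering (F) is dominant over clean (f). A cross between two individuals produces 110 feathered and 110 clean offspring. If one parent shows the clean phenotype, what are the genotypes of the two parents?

Observed offspring: 110 feathered, 110 clean
The observed ratio simplifies to 1:1. One parent shows clean, so its genotype must be ff. A 1:1 offspring split requires the other parent to be heterozygous (Ff).
Parent genotypes: ff × Ff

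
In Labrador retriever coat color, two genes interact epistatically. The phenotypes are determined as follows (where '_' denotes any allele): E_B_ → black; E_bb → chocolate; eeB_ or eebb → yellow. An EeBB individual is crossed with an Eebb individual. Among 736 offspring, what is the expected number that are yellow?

Cross: EeBB × Eebb — consider each gene separately:
E gene: Ee × Ee → 1 EE, 2 Ee, 1 ee → 3 E_ : 1 ee (out of 4)
B gene: BB × bb → 4 Bb → 4 B_ (out of 4)
Genotype classes (out of 4 × 4 = 16): E_B_ = 3×4 = 12; eeB_ = 1×4 = 4
Apply the phenotype rules: E_B_ (12) → black; eeB_ (4) → yellow
Phenotype counts (out of 16): 12 black, 4 yellow
yellow: 4 out of 16 → fraction 1/4
Expected count = 1/4 × 736 = 184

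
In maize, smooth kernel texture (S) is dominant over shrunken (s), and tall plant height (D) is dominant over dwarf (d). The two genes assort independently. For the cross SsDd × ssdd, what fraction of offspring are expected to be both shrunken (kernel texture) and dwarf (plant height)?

Dihybrid cross SsDd × ssdd — consider each gene separately:
kernel texture: Ss × ss → 2 Ss, 2 ss → 2 S_ : 2 ss (out of 4)
plant height: Dd × dd → 2 Dd, 2 dd → 2 D_ : 2 dd (out of 4)
Looking for: shrunken (ss) and dwarf (dd)
P(shrunken) = 2/4, P(dwarf) = 2/4
P(both) = 2/4 × 2/4 = 4/16 = 1/4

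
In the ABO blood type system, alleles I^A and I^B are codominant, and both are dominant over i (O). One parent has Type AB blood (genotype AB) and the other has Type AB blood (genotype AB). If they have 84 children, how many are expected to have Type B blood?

Cross: AB × AB
Possible offspring genotypes: 1 AA, 2 AB, 1 BB
Blood type counts: 1 Type A, 2 Type AB, 1 Type B
Probability of Type B: 1/4
Expected count = 1/4 × 84 = 21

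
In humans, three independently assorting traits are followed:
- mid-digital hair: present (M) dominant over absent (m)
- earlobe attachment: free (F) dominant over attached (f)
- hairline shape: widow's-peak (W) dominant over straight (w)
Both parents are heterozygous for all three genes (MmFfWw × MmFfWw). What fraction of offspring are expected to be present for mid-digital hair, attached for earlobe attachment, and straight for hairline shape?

Trihybrid cross: MmFfWw × MmFfWw
Each trait segregates independently with a 3:1 phenotypic ratio, so each gene contributes 3/4 (dominant) or 1/4 (recessive).
Target: present (mid-digital hair), attached (earlobe attachment), straight (hairline shape)
Probability = product of independent per-trait probabilities
= 3/4 × 1/4 × 1/4 = 3/64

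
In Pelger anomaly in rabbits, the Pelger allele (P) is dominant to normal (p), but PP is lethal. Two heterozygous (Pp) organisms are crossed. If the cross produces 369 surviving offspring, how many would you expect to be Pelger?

Cross: Pp × Pp
Punnett square offspring (before lethality): 1 PP, 2 Pp, 1 pp
The PP genotype is lethal (embryos die); surviving offspring: 2 Pp, 1 pp
Pelger: 2 out of 3 → fraction 2/3
Expected count = 2/3 × 369 = 246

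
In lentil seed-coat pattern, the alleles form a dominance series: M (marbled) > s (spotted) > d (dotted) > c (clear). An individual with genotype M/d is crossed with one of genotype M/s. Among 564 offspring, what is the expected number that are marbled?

Cross: M/d × M/s
Allele dominance: M > s > d > c
Offspring genotypes: 1 M/M, 1 M/s, 1 M/d, 1 s/d
Phenotype counts: 3 marbled, 1 spotted
marbled: 3 out of 4 → fraction 3/4
Expected count = 3/4 × 564 = 423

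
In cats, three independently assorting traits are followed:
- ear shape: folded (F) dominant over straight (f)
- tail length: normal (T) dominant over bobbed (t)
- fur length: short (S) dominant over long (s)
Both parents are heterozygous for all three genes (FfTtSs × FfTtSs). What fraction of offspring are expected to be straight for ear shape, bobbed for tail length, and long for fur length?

Trihybrid cross: FfTtSs × FfTtSs
Each trait segregates independently with a 3:1 phenotypic ratio, so each gene contributes 3/4 (dominant) or 1/4 (recessive).
Target: straight (ear shape), bobbed (tail length), long (fur length)
Probability = product of independent per-trait probabilities
= 1/4 × 1/4 × 1/4 = 1/64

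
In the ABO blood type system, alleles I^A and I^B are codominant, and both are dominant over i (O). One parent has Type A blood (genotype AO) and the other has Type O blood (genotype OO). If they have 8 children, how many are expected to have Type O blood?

Cross: AO × OO
Possible offspring genotypes: 2 AO, 2 OO
Blood type counts: 2 Type A, 2 Type O
Probability of Type O: 2/4 = 1/2
Expected count = 1/2 × 8 = 4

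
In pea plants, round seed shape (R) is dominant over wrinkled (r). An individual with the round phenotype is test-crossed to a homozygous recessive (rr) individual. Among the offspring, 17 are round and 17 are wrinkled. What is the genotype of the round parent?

Test cross: ? × rr
Offspring: 17 round, 17 wrinkled — approximately 1:1.
A 1:1 ratio in a test cross indicates the unknown parent is heterozygous (Rr).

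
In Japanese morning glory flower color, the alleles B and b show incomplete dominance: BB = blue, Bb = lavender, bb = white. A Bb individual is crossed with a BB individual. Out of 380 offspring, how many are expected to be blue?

Punnett square for Bb × BB:
Offspring genotypes: 2 BB, 2 Bb
Phenotype counts: 2 blue, 2 lavender
blue: 2 out of 4 → fraction 1/2
Expected count = 1/2 × 380 = 190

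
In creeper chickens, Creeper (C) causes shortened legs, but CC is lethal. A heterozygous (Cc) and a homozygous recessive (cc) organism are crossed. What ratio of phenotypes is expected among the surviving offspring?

Cross: Cc × cc
Punnett square offspring (before lethality): 2 Cc, 2 cc
No CC offspring are produced in this cross.
Ratio: 1 creeper : 1 normal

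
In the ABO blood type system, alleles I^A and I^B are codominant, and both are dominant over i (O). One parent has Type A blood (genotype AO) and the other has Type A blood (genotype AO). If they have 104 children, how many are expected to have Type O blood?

Cross: AO × AO
Possible offspring genotypes: 1 AA, 2 AO, 1 OO
Blood type counts: 3 Type A, 1 Type O
Probability of Type O: 1/4
Expected count = 1/4 × 104 = 26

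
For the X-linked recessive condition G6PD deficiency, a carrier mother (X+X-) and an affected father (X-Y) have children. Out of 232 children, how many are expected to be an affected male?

Cross: X+X- × X-Y
Offspring: 1 X+X-, 1 X+Y, 1 X-X-, 1 X-Y
Probability of an affected male: 1/4
Expected count = 1/4 × 232 = 58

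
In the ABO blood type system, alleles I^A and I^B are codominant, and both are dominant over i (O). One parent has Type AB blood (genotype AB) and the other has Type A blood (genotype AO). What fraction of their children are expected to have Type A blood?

Cross: AB × AO
Possible offspring genotypes: 1 AA, 1 AO, 1 AB, 1 BO
Blood type counts: 2 Type A, 1 Type AB, 1 Type B
Probability of Type A: 2/4 = 1/2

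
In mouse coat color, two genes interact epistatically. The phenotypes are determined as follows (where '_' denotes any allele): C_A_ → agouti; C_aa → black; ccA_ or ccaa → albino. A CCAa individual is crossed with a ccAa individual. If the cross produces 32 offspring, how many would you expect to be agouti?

Cross: CCAa × ccAa — consider each gene separately:
C gene: CC × cc → 4 Cc → 4 C_ (out of 4)
A gene: Aa × Aa → 1 AA, 2 Aa, 1 aa → 3 A_ : 1 aa (out of 4)
Genotype classes (out of 4 × 4 = 16): C_A_ = 4×3 = 12; C_aa = 4×1 = 4
Apply the phenotype rules: C_A_ (12) → agouti; C_aa (4) → black
Phenotype counts (out of 16): 12 agouti, 4 black
agouti: 12 out of 16 → fraction 3/4
Expected count = 3/4 × 32 = 24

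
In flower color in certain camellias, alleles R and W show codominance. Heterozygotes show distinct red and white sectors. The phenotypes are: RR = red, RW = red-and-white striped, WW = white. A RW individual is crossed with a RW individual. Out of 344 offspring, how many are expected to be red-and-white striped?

Punnett square for RW × RW:
Offspring genotypes: 1 RR, 2 RW, 1 WW
Phenotype counts: 1 red, 2 red-and-white striped, 1 white
red-and-white striped: 2 out of 4 → fraction 1/2
Expected count = 1/2 × 344 = 172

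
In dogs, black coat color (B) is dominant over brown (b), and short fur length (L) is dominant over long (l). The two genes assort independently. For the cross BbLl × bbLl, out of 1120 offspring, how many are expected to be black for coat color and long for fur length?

Dihybrid cross BbLl × bbLl — consider each gene separately:
coat color: Bb × bb → 2 Bb, 2 bb → 2 B_ : 2 bb (out of 4)
fur length: Ll × Ll → 1 LL, 2 Ll, 1 ll → 3 L_ : 1 ll (out of 4)
Looking for: black (B_) and long (ll)
P(black) = 2/4, P(long) = 1/4
P(both) = 2/4 × 1/4 = 2/16 = 1/8
Expected count = 1/8 × 1120 = 140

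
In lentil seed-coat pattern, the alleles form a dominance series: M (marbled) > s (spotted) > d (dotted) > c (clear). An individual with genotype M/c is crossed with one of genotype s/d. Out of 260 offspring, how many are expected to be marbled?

Cross: M/c × s/d
Allele dominance: M > s > d > c
Offspring genotypes: 1 M/s, 1 M/d, 1 s/c, 1 d/c
Phenotype counts: 2 marbled, 1 spotted, 1 dotted
marbled: 2 out of 4 → fraction 1/2
Expected count = 1/2 × 260 = 130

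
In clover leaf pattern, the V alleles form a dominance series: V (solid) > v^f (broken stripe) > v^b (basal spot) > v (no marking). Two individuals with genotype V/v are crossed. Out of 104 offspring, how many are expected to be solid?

Cross: V/v × V/v
Allele dominance: V > v^f > v^b > v
Offspring genotypes: 1 V/V, 2 V/v, 1 v/v
Phenotype counts: 3 solid, 1 unmarked
solid: 3 out of 4 → fraction 3/4
Expected count = 3/4 × 104 = 78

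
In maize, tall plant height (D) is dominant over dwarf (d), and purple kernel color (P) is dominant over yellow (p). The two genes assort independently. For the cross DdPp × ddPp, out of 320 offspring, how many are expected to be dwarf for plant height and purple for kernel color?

Dihybrid cross DdPp × ddPp — consider each gene separately:
plant height: Dd × dd → 2 Dd, 2 dd → 2 D_ : 2 dd (out of 4)
kernel color: Pp × Pp → 1 PP, 2 Pp, 1 pp → 3 P_ : 1 pp (out of 4)
Looking for: dwarf (dd) and purple (P_)
P(dwarf) = 2/4, P(purple) = 3/4
P(both) = 2/4 × 3/4 = 6/16 = 3/8
Expected count = 3/8 × 320 = 120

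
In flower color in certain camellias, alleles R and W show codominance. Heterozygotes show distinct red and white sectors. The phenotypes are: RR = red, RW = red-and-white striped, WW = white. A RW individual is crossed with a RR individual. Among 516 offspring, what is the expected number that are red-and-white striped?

Punnett square for RW × RR:
Offspring genotypes: 2 RR, 2 RW
Phenotype counts: 2 red, 2 red-and-white striped
red-and-white striped: 2 out of 4 → fraction 1/2
Expected count = 1/2 × 516 = 258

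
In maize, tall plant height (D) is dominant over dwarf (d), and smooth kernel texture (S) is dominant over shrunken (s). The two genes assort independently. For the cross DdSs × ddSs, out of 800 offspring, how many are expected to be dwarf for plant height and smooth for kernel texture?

Dihybrid cross DdSs × ddSs — consider each gene separately:
plant height: Dd × dd → 2 Dd, 2 dd → 2 D_ : 2 dd (out of 4)
kernel texture: Ss × Ss → 1 SS, 2 Ss, 1 ss → 3 S_ : 1 ss (out of 4)
Looking for: dwarf (dd) and smooth (S_)
P(dwarf) = 2/4, P(smooth) = 3/4
P(both) = 2/4 × 3/4 = 6/16 = 3/8
Expected count = 3/8 × 800 = 300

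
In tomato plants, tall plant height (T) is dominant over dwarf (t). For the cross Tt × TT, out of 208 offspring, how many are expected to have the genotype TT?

Punnett square for Tt × TT:
Offspring genotypes: 2 TT, 2 Tt
Total offspring: 4
Count with target: 2
Probability: 2/4 = 1/2
Expected count = 1/2 × 208 = 104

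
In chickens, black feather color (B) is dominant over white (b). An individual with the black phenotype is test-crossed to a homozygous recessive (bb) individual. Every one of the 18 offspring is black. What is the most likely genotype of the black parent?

Test cross: ? × bb
All offspring are black.
If the unknown parent were heterozygous (Bb), about half of 18 offspring would be white; none are. The unknown parent is most likely homozygous dominant (BB).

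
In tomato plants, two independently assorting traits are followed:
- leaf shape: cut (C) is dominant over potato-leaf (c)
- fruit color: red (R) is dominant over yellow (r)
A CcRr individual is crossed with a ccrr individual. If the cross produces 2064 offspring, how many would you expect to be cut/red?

Dihybrid cross CcRr × ccrr — consider each gene separately:
leaf shape: Cc × cc → 2 Cc, 2 cc → 2 C_ : 2 cc (out of 4)
fruit color: Rr × rr → 2 Rr, 2 rr → 2 R_ : 2 rr (out of 4)
Combine (counts out of 4 × 4 = 16): cut/red (C_R_) = 2×2 = 4; cut/yellow (C_rr) = 2×2 = 4; potato-leaf/red (ccR_) = 2×2 = 4; potato-leaf/yellow (ccrr) = 2×2 = 4
Phenotype counts (out of 16): 4 cut/red, 4 cut/yellow, 4 potato-leaf/red, 4 potato-leaf/yellow
cut/red: 4 out of 16 → fraction 1/4
Expected count = 1/4 × 2064 = 516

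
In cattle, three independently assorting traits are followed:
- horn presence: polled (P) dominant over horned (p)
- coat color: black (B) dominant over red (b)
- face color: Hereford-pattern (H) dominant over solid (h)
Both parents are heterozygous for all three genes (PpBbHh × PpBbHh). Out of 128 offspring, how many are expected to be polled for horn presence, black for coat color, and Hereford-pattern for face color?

Trihybrid cross: PpBbHh × PpBbHh
Each trait segregates independently with a 3:1 phenotypic ratio, so each gene contributes 3/4 (dominant) or 1/4 (recessive).
Target: polled (horn presence), black (coat color), Hereford-pattern (face color)
Probability = product of independent per-trait probabilities
= 3/4 × 3/4 × 3/4 = 27/64
Expected count = 27/64 × 128 = 54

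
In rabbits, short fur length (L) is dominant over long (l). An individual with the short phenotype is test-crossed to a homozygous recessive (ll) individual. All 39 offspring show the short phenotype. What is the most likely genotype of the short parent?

Test cross: ? × ll
All offspring are short.
If the unknown parent were heterozygous (Ll), about half of 39 offspring would be long; none are. The unknown parent is most likely homozygous dominant (LL).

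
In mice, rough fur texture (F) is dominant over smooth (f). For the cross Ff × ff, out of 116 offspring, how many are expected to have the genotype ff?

Punnett square for Ff × ff:
Offspring genotypes: 2 Ff, 2 ff
Total offspring: 4
Count with target: 2
Probability: 2/4 = 1/2
Expected count = 1/2 × 116 = 58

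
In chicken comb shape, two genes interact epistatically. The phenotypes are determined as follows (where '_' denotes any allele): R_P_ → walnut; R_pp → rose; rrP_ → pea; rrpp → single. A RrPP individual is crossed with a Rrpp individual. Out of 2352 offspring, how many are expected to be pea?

Cross: RrPP × Rrpp — consider each gene separately:
R gene: Rr × Rr → 1 RR, 2 Rr, 1 rr → 3 R_ : 1 rr (out of 4)
P gene: PP × pp → 4 Pp → 4 P_ (out of 4)
Genotype classes (out of 4 × 4 = 16): R_P_ = 3×4 = 12; rrP_ = 1×4 = 4
Apply the phenotype rules: R_P_ (12) → walnut; rrP_ (4) → pea
Phenotype counts (out of 16): 12 walnut, 4 pea
pea: 4 out of 16 → fraction 1/4
Expected count = 1/4 × 2352 = 588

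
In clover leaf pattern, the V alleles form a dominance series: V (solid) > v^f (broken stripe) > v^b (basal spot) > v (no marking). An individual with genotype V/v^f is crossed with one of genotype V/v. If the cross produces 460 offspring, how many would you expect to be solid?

Cross: V/v^f × V/v
Allele dominance: V > v^f > v^b > v
Offspring genotypes: 1 V/V, 1 V/v, 1 V/v^f, 1 v^f/v
Phenotype counts: 3 solid, 1 broken stripe
solid: 3 out of 4 → fraction 3/4
Expected count = 3/4 × 460 = 345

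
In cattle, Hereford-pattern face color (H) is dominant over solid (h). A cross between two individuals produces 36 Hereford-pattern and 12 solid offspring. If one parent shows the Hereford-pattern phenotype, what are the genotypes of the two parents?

Observed offspring: 36 Hereford-pattern, 12 solid
The observed ratio simplifies to 3:1. Solid (hh) offspring appear, so each parent must contribute one h allele. The parent stated to show Hereford-pattern carries H, so it is Hh. The other parent is then either Hh or hh: Hh × hh would give a 1:1 split, whereas Hh × Hh gives 3:1 — matching the data. So both parents are heterozygous (Hh × Hh).
Parent genotypes: Hh × Hh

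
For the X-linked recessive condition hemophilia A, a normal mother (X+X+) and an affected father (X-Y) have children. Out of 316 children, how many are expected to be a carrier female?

Cross: X+X+ × X-Y
Offspring: 2 X+X-, 2 X+Y
Probability of a carrier female: 2/4 = 1/2
Expected count = 1/2 × 316 = 158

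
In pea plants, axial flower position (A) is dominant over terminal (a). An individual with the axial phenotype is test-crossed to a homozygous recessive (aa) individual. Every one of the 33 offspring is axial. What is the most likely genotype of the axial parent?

Test cross: ? × aa
All offspring are axial.
If the unknown parent were heterozygous (Aa), about half of 33 offspring would be terminal; none are. The unknown parent is most likely homozygous dominant (AA).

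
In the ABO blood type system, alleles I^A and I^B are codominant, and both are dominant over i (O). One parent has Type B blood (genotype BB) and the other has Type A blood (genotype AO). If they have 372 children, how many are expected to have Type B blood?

Cross: BB × AO
Possible offspring genotypes: 2 AB, 2 BO
Blood type counts: 2 Type AB, 2 Type B
Probability of Type B: 2/4 = 1/2
Expected count = 1/2 × 372 = 186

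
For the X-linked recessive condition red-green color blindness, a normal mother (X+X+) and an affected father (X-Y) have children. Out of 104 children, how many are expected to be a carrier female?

Cross: X+X+ × X-Y
Offspring: 2 X+X-, 2 X+Y
Probability of a carrier female: 2/4 = 1/2
Expected count = 1/2 × 104 = 52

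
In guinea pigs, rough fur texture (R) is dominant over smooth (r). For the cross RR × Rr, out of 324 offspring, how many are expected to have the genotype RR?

Punnett square for RR × Rr:
Offspring genotypes: 2 RR, 2 Rr
Total offspring: 4
Count with target: 2
Probability: 2/4 = 1/2
Expected count = 1/2 × 324 = 162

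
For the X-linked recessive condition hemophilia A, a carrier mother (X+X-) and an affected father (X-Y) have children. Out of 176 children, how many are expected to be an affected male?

Cross: X+X- × X-Y
Offspring: 1 X+X-, 1 X+Y, 1 X-X-, 1 X-Y
Probability of an affected male: 1/4
Expected count = 1/4 × 176 = 44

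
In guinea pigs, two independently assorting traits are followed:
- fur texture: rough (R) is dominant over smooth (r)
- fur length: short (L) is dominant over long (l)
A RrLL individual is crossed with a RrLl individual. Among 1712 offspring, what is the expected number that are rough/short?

Dihybrid cross RrLL × RrLl — consider each gene separately:
fur texture: Rr × Rr → 1 RR, 2 Rr, 1 rr → 3 R_ : 1 rr (out of 4)
fur length: LL × Ll → 2 LL, 2 Ll → 4 L_ (out of 4)
Combine (counts out of 4 × 4 = 16): rough/short (R_L_) = 3×4 = 12; smooth/short (rrL_) = 1×4 = 4
Phenotype counts (out of 16): 12 rough/short, 4 smooth/short
rough/short: 12 out of 16 → fraction 3/4
Expected count = 3/4 × 1712 = 1284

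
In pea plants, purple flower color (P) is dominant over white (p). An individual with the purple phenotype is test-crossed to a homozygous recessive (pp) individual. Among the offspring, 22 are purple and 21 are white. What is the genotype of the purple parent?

Test cross: ? × pp
Offspring: 22 purple, 21 white — approximately 1:1.
A 1:1 ratio in a test cross indicates the unknown parent is heterozygous (Pp).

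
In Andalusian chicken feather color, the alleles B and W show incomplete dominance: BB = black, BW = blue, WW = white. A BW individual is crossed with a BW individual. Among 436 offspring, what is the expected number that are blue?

Punnett square for BW × BW:
Offspring genotypes: 1 BB, 2 BW, 1 WW
Phenotype counts: 1 black, 2 blue, 1 white
blue: 2 out of 4 → fraction 1/2
Expected count = 1/2 × 436 = 218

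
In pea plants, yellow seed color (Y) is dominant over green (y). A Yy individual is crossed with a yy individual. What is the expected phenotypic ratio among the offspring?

Punnett square for Yy × yy:
Offspring genotypes: 2 Yy, 2 yy
yellow: 2, green: 2
Ratio: 1:1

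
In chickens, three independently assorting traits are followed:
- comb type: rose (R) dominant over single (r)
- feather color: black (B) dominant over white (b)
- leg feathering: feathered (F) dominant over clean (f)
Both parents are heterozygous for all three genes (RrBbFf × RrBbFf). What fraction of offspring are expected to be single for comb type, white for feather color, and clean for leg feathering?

Trihybrid cross: RrBbFf × RrBbFf
Each trait segregates independently with a 3:1 phenotypic ratio, so each gene contributes 3/4 (dominant) or 1/4 (recessive).
Target: single (comb type), white (feather color), clean (leg feathering)
Probability = product of independent per-trait probabilities
= 1/4 × 1/4 × 1/4 = 1/64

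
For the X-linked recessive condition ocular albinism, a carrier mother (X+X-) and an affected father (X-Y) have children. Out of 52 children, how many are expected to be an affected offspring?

Cross: X+X- × X-Y
Offspring: 1 X+X-, 1 X+Y, 1 X-X-, 1 X-Y
Probability of an affected offspring: 2/4 = 1/2
Expected count = 1/2 × 52 = 26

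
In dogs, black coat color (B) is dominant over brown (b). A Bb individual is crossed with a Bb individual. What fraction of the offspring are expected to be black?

Punnett square for Bb × Bb:
Offspring genotypes: 1 BB, 2 Bb, 1 bb
black: 3, brown: 1
black: 3 out of 4
Probability: 3/4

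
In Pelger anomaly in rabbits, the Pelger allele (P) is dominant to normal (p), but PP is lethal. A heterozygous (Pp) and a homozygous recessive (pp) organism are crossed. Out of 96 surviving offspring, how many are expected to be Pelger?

Cross: Pp × pp
Punnett square offspring (before lethality): 2 Pp, 2 pp
No PP offspring are produced in this cross.
Pelger: 2 out of 4 → fraction 1/2
Expected count = 1/2 × 96 = 48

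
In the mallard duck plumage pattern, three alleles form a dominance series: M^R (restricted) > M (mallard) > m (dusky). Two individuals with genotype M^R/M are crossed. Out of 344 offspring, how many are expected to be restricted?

Cross: M^R/M × M^R/M
Allele dominance: M^R > M > m
Offspring genotypes: 1 M^R/M^R, 2 M^R/M, 1 M/M
Phenotype counts: 3 restricted, 1 mallard
restricted: 3 out of 4 → fraction 3/4
Expected count = 3/4 × 344 = 258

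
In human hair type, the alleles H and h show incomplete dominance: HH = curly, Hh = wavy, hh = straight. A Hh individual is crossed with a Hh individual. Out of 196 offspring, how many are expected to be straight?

Punnett square for Hh × Hh:
Offspring genotypes: 1 HH, 2 Hh, 1 hh
Phenotype counts: 1 curly, 2 wavy, 1 straight
straight: 1 out of 4 → fraction 1/4
Expected count = 1/4 × 196 = 49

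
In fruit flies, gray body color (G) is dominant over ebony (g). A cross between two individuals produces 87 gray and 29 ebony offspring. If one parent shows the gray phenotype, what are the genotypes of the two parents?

Observed offspring: 87 gray, 29 ebony
The observed ratio simplifies to 3:1. Ebony (gg) offspring appear, so each parent must contribute one g allele. The parent stated to show gray carries G, so it is Gg. The other parent is then either Gg or gg: Gg × gg would give a 1:1 split, whereas Gg × Gg gives 3:1 — matching the data. So both parents are heterozygous (Gg × Gg).
Parent genotypes: Gg × Gg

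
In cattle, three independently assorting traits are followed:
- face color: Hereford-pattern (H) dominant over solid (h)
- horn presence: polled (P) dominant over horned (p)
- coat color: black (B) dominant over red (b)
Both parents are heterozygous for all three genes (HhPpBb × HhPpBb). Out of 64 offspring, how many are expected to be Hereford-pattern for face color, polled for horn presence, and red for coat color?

Trihybrid cross: HhPpBb × HhPpBb
Each trait segregates independently with a 3:1 phenotypic ratio, so each gene contributes 3/4 (dominant) or 1/4 (recessive).
Target: Hereford-pattern (face color), polled (horn presence), red (coat color)
Probability = product of independent per-trait probabilities
= 3/4 × 3/4 × 1/4 = 9/64
Expected count = 9/64 × 64 = 9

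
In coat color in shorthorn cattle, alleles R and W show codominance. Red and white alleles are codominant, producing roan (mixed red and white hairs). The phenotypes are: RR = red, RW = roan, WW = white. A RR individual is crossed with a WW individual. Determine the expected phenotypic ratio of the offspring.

Punnett square for RR × WW:
Offspring genotypes: 4 RW
Phenotype counts: 4 roan
Ratio: all roan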